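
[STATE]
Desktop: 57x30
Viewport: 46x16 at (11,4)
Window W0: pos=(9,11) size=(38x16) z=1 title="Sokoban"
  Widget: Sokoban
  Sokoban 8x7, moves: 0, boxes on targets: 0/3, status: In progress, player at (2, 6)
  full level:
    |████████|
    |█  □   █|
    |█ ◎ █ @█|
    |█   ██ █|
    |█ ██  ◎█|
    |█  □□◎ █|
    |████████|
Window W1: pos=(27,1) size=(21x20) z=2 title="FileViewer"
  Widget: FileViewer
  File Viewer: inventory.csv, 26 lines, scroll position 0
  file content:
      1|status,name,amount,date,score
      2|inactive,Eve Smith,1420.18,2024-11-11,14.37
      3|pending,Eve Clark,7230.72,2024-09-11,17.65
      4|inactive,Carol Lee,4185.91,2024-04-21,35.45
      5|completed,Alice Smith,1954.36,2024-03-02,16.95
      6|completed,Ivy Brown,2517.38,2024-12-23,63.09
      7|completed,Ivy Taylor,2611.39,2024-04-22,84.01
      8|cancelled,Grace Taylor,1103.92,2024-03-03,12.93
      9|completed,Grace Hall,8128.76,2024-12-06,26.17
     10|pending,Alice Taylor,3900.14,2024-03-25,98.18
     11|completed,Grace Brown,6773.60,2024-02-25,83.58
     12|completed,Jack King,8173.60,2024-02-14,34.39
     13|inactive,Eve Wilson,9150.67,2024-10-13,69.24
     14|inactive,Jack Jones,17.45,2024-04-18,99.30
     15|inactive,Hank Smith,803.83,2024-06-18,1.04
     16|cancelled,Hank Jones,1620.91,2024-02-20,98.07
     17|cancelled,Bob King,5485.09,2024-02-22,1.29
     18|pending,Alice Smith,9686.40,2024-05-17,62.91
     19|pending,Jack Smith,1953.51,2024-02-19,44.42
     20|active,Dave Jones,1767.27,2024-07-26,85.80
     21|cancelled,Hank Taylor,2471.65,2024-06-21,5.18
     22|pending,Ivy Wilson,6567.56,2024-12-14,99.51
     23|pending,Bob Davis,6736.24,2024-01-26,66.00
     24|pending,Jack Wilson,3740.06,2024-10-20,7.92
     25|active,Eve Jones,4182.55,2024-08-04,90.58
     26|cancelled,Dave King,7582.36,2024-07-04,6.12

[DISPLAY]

                ┃status,name,amount▲┃         
                ┃inactive,Eve Smith█┃         
                ┃pending,Eve Clark,░┃         
                ┃inactive,Carol Lee░┃         
                ┃completed,Alice Sm░┃         
                ┃completed,Ivy Brow░┃         
                ┃completed,Ivy Tayl░┃         
━━━━━━━━━━━━━━━━┃cancelled,Grace Ta░┃         
Sokoban         ┃completed,Grace Ha░┃         
────────────────┃pending,Alice Tayl░┃         
███████         ┃completed,Grace Br░┃         
  □   █         ┃completed,Jack Kin░┃         
 ◎ █ @█         ┃inactive,Eve Wilso░┃         
   ██ █         ┃inactive,Jack Jone░┃         
 ██  ◎█         ┃inactive,Hank Smit░┃         
  □□◎ █         ┃cancelled,Hank Jon▼┃         


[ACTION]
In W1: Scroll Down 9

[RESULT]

                ┃pending,Alice Tayl▲┃         
                ┃completed,Grace Br░┃         
                ┃completed,Jack Kin░┃         
                ┃inactive,Eve Wilso░┃         
                ┃inactive,Jack Jone░┃         
                ┃inactive,Hank Smit░┃         
                ┃cancelled,Hank Jon░┃         
━━━━━━━━━━━━━━━━┃cancelled,Bob King░┃         
Sokoban         ┃pending,Alice Smit░┃         
────────────────┃pending,Jack Smith░┃         
███████         ┃active,Dave Jones,░┃         
  □   █         ┃cancelled,Hank Tay░┃         
 ◎ █ @█         ┃pending,Ivy Wilson░┃         
   ██ █         ┃pending,Bob Davis,█┃         
 ██  ◎█         ┃pending,Jack Wilso░┃         
  □□◎ █         ┃active,Eve Jones,4▼┃         


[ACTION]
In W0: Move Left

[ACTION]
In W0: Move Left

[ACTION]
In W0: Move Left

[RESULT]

                ┃pending,Alice Tayl▲┃         
                ┃completed,Grace Br░┃         
                ┃completed,Jack Kin░┃         
                ┃inactive,Eve Wilso░┃         
                ┃inactive,Jack Jone░┃         
                ┃inactive,Hank Smit░┃         
                ┃cancelled,Hank Jon░┃         
━━━━━━━━━━━━━━━━┃cancelled,Bob King░┃         
Sokoban         ┃pending,Alice Smit░┃         
────────────────┃pending,Jack Smith░┃         
███████         ┃active,Dave Jones,░┃         
  □   █         ┃cancelled,Hank Tay░┃         
 ◎ █@ █         ┃pending,Ivy Wilson░┃         
   ██ █         ┃pending,Bob Davis,█┃         
 ██  ◎█         ┃pending,Jack Wilso░┃         
  □□◎ █         ┃active,Eve Jones,4▼┃         


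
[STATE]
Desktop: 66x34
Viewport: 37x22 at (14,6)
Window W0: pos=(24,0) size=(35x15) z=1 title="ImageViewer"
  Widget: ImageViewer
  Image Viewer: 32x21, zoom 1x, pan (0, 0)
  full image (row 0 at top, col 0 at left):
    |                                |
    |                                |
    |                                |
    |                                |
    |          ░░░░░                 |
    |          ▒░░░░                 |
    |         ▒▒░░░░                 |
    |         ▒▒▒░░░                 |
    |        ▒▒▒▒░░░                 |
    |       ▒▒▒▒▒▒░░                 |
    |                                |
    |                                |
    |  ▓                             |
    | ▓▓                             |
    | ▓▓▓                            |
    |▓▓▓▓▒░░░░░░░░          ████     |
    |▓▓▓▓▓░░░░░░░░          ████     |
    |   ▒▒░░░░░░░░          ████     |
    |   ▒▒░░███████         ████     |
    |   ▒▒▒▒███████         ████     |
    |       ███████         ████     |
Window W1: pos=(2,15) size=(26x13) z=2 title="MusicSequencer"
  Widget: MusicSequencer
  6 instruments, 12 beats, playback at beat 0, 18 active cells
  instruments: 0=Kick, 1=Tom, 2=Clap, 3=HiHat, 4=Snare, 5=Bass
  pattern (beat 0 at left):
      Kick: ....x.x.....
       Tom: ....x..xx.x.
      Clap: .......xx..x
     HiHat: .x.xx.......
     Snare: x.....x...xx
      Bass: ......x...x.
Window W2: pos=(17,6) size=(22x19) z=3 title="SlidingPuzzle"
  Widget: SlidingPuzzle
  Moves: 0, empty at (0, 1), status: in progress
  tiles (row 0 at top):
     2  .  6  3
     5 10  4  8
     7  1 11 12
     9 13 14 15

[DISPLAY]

   ┏━━━━━━━━━━━━━━━━━━━━┓            
   ┃ SlidingPuzzle      ┃░           
   ┠────────────────────┨░           
   ┃┌────┬────┬────┬────┃░           
   ┃│  2 │    │  6 │  3 ┃░           
   ┃├────┼────┼────┼────┃░           
   ┃│  5 │ 10 │  4 │  8 ┃░           
   ┃├────┼────┼────┼────┃            
   ┃│  7 │  1 │ 11 │ 12 ┃━━━━━━━━━━━━
━━━┃├────┼────┼────┼────┃            
nce┃│  9 │ 13 │ 14 │ 15 ┃            
───┃└────┴────┴────┴────┃            
567┃Moves: 0            ┃            
·█·┃                    ┃            
··█┃                    ┃            
··█┃                    ┃            
···┃                    ┃            
·█·┃                    ┃            
·█·┗━━━━━━━━━━━━━━━━━━━━┛            
             ┃                       
             ┃                       
━━━━━━━━━━━━━┛                       


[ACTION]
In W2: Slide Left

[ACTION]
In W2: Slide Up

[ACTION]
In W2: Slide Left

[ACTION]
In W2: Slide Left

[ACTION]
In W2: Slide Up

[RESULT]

   ┏━━━━━━━━━━━━━━━━━━━━┓            
   ┃ SlidingPuzzle      ┃░           
   ┠────────────────────┨░           
   ┃┌────┬────┬────┬────┃░           
   ┃│  2 │  6 │  4 │  3 ┃░           
   ┃├────┼────┼────┼────┃░           
   ┃│  5 │ 10 │  8 │ 12 ┃░           
   ┃├────┼────┼────┼────┃            
   ┃│  7 │  1 │ 11 │    ┃━━━━━━━━━━━━
━━━┃├────┼────┼────┼────┃            
nce┃│  9 │ 13 │ 14 │ 15 ┃            
───┃└────┴────┴────┴────┃            
567┃Moves: 4            ┃            
·█·┃                    ┃            
··█┃                    ┃            
··█┃                    ┃            
···┃                    ┃            
·█·┃                    ┃            
·█·┗━━━━━━━━━━━━━━━━━━━━┛            
             ┃                       
             ┃                       
━━━━━━━━━━━━━┛                       


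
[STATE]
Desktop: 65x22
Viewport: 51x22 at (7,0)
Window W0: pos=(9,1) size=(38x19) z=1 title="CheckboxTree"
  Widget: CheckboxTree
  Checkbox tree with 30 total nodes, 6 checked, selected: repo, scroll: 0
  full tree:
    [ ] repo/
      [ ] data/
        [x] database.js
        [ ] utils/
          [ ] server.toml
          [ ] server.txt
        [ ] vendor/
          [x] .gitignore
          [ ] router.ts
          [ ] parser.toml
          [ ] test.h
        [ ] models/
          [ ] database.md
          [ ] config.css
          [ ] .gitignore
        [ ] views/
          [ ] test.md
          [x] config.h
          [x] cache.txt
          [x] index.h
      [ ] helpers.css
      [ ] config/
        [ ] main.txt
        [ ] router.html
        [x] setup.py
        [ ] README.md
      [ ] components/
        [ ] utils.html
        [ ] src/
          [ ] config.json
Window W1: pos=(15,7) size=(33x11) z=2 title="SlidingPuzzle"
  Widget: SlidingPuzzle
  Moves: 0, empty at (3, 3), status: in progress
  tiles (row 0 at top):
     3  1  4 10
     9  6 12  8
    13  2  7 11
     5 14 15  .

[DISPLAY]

                                                   
  ┏━━━━━━━━━━━━━━━━━━━━━━━━━━━━━━━━━━━━┓           
  ┃ CheckboxTree                       ┃           
  ┠────────────────────────────────────┨           
  ┃>[-] repo/                          ┃           
  ┃   [-] data/                        ┃           
  ┃     [x] database.js                ┃           
  ┃     ┏━━━━━━━━━━━━━━━━━━━━━━━━━━━━━━━┓          
  ┃     ┃ SlidingPuzzle                 ┃          
  ┃     ┠───────────────────────────────┨          
  ┃     ┃┌────┬────┬────┬────┐          ┃          
  ┃     ┃│  3 │  1 │  4 │ 10 │          ┃          
  ┃     ┃├────┼────┼────┼────┤          ┃          
  ┃     ┃│  9 │  6 │ 12 │  8 │          ┃          
  ┃     ┃├────┼────┼────┼────┤          ┃          
  ┃     ┃│ 13 │  2 │  7 │ 11 │          ┃          
  ┃     ┃├────┼────┼────┼────┤          ┃          
  ┃     ┗━━━━━━━━━━━━━━━━━━━━━━━━━━━━━━━┛          
  ┃       [ ] .gitignore               ┃           
  ┗━━━━━━━━━━━━━━━━━━━━━━━━━━━━━━━━━━━━┛           
                                                   
                                                   


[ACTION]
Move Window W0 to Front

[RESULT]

                                                   
  ┏━━━━━━━━━━━━━━━━━━━━━━━━━━━━━━━━━━━━┓           
  ┃ CheckboxTree                       ┃           
  ┠────────────────────────────────────┨           
  ┃>[-] repo/                          ┃           
  ┃   [-] data/                        ┃           
  ┃     [x] database.js                ┃           
  ┃     [ ] utils/                     ┃┓          
  ┃       [ ] server.toml              ┃┃          
  ┃       [ ] server.txt               ┃┨          
  ┃     [-] vendor/                    ┃┃          
  ┃       [x] .gitignore               ┃┃          
  ┃       [ ] router.ts                ┃┃          
  ┃       [ ] parser.toml              ┃┃          
  ┃       [ ] test.h                   ┃┃          
  ┃     [ ] models/                    ┃┃          
  ┃       [ ] database.md              ┃┃          
  ┃       [ ] config.css               ┃┛          
  ┃       [ ] .gitignore               ┃           
  ┗━━━━━━━━━━━━━━━━━━━━━━━━━━━━━━━━━━━━┛           
                                                   
                                                   


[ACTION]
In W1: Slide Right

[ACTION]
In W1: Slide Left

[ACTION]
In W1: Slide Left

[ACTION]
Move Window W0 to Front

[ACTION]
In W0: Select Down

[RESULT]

                                                   
  ┏━━━━━━━━━━━━━━━━━━━━━━━━━━━━━━━━━━━━┓           
  ┃ CheckboxTree                       ┃           
  ┠────────────────────────────────────┨           
  ┃ [-] repo/                          ┃           
  ┃>  [-] data/                        ┃           
  ┃     [x] database.js                ┃           
  ┃     [ ] utils/                     ┃┓          
  ┃       [ ] server.toml              ┃┃          
  ┃       [ ] server.txt               ┃┨          
  ┃     [-] vendor/                    ┃┃          
  ┃       [x] .gitignore               ┃┃          
  ┃       [ ] router.ts                ┃┃          
  ┃       [ ] parser.toml              ┃┃          
  ┃       [ ] test.h                   ┃┃          
  ┃     [ ] models/                    ┃┃          
  ┃       [ ] database.md              ┃┃          
  ┃       [ ] config.css               ┃┛          
  ┃       [ ] .gitignore               ┃           
  ┗━━━━━━━━━━━━━━━━━━━━━━━━━━━━━━━━━━━━┛           
                                                   
                                                   


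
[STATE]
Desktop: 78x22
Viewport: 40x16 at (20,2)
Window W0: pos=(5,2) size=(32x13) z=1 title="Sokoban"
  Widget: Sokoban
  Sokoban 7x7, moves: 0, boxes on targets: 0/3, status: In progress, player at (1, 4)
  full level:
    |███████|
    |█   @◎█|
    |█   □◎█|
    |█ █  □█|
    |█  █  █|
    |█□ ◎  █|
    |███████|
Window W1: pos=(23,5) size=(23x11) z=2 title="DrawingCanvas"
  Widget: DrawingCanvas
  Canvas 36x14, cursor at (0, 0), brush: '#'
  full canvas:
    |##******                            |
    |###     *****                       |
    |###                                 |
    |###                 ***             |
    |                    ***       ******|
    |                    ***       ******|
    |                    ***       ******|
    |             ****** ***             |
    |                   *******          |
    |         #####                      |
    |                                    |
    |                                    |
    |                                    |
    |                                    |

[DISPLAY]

━━━━━━━━━━━━━━━━┓                       
                ┃                       
────────────────┨                       
   ┏━━━━━━━━━━━━━━━━━━━━━┓              
   ┃ DrawingCanvas       ┃              
   ┠─────────────────────┨              
   ┃##******             ┃              
   ┃###     *****        ┃              
   ┃###                  ┃              
   ┃###                 *┃              
   ┃                    *┃              
   ┃                    *┃              
━━━┃                    *┃              
   ┗━━━━━━━━━━━━━━━━━━━━━┛              
                                        
                                        


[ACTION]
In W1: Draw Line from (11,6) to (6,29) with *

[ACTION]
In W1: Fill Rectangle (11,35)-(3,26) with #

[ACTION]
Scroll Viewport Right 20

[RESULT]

                                        
                                        
                                        
━━━━━━━┓                                
       ┃                                
───────┨                                
       ┃                                
       ┃                                
       ┃                                
      *┃                                
      *┃                                
      *┃                                
      *┃                                
━━━━━━━┛                                
                                        
                                        


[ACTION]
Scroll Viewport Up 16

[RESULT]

                                        
                                        
                                        
                                        
                                        
━━━━━━━┓                                
       ┃                                
───────┨                                
       ┃                                
       ┃                                
       ┃                                
      *┃                                
      *┃                                
      *┃                                
      *┃                                
━━━━━━━┛                                


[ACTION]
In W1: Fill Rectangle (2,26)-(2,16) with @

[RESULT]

                                        
                                        
                                        
                                        
                                        
━━━━━━━┓                                
       ┃                                
───────┨                                
       ┃                                
       ┃                                
  @@@@@┃                                
      *┃                                
      *┃                                
      *┃                                
      *┃                                
━━━━━━━┛                                


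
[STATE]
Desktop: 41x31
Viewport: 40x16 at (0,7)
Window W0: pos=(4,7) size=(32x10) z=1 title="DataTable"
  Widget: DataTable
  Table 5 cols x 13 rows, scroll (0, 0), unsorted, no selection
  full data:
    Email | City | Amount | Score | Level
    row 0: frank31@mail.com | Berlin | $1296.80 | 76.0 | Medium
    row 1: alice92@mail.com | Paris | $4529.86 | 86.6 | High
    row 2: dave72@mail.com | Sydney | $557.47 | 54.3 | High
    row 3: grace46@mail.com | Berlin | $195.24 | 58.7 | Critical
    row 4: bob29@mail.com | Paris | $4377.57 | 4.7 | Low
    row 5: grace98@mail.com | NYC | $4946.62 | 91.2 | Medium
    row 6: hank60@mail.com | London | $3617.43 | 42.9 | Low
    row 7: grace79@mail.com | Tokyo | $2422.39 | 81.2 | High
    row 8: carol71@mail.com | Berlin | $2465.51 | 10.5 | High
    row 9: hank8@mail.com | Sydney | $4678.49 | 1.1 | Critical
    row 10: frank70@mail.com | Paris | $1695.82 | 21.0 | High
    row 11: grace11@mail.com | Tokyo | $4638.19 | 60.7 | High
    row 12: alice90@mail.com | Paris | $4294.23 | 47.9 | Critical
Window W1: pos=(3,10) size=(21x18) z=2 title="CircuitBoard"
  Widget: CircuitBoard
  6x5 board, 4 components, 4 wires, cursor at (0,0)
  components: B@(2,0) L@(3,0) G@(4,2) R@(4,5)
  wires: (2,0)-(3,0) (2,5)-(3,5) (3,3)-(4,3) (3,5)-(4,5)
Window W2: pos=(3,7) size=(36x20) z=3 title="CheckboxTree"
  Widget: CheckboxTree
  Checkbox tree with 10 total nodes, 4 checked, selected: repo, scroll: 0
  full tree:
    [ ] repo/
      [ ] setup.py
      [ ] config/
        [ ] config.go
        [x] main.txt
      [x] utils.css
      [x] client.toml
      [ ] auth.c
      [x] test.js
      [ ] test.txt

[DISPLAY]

   ┏━━━━━━━━━━━━━━━━━━━━━━━━━━━━━━━━━━┓ 
   ┃ CheckboxTree                     ┃ 
   ┠──────────────────────────────────┨ 
   ┃>[-] repo/                        ┃ 
   ┃   [ ] setup.py                   ┃ 
   ┃   [-] config/                    ┃ 
   ┃     [ ] config.go                ┃ 
   ┃     [x] main.txt                 ┃ 
   ┃   [x] utils.css                  ┃ 
   ┃   [x] client.toml                ┃ 
   ┃   [ ] auth.c                     ┃ 
   ┃   [x] test.js                    ┃ 
   ┃   [ ] test.txt                   ┃ 
   ┃                                  ┃ 
   ┃                                  ┃ 
   ┃                                  ┃ 


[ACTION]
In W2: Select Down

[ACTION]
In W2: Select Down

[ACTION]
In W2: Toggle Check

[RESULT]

   ┏━━━━━━━━━━━━━━━━━━━━━━━━━━━━━━━━━━┓ 
   ┃ CheckboxTree                     ┃ 
   ┠──────────────────────────────────┨ 
   ┃ [-] repo/                        ┃ 
   ┃   [ ] setup.py                   ┃ 
   ┃>  [x] config/                    ┃ 
   ┃     [x] config.go                ┃ 
   ┃     [x] main.txt                 ┃ 
   ┃   [x] utils.css                  ┃ 
   ┃   [x] client.toml                ┃ 
   ┃   [ ] auth.c                     ┃ 
   ┃   [x] test.js                    ┃ 
   ┃   [ ] test.txt                   ┃ 
   ┃                                  ┃ 
   ┃                                  ┃ 
   ┃                                  ┃ 


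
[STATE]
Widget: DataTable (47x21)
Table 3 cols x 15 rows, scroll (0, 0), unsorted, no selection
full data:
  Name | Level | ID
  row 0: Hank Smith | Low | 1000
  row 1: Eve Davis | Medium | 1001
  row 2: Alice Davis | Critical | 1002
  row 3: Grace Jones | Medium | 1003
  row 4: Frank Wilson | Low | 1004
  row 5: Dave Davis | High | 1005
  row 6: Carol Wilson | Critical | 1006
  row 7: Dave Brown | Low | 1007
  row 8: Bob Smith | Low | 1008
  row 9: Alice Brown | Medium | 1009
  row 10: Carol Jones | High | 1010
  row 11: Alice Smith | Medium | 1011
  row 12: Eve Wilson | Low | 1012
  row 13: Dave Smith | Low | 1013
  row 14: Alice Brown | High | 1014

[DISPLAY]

Name        │Level   │ID                       
────────────┼────────┼────                     
Hank Smith  │Low     │1000                     
Eve Davis   │Medium  │1001                     
Alice Davis │Critical│1002                     
Grace Jones │Medium  │1003                     
Frank Wilson│Low     │1004                     
Dave Davis  │High    │1005                     
Carol Wilson│Critical│1006                     
Dave Brown  │Low     │1007                     
Bob Smith   │Low     │1008                     
Alice Brown │Medium  │1009                     
Carol Jones │High    │1010                     
Alice Smith │Medium  │1011                     
Eve Wilson  │Low     │1012                     
Dave Smith  │Low     │1013                     
Alice Brown │High    │1014                     
                                               
                                               
                                               
                                               


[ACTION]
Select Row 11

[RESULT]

Name        │Level   │ID                       
────────────┼────────┼────                     
Hank Smith  │Low     │1000                     
Eve Davis   │Medium  │1001                     
Alice Davis │Critical│1002                     
Grace Jones │Medium  │1003                     
Frank Wilson│Low     │1004                     
Dave Davis  │High    │1005                     
Carol Wilson│Critical│1006                     
Dave Brown  │Low     │1007                     
Bob Smith   │Low     │1008                     
Alice Brown │Medium  │1009                     
Carol Jones │High    │1010                     
>lice Smith │Medium  │1011                     
Eve Wilson  │Low     │1012                     
Dave Smith  │Low     │1013                     
Alice Brown │High    │1014                     
                                               
                                               
                                               
                                               


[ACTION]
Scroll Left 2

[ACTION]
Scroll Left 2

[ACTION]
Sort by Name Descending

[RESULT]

Name       ▼│Level   │ID                       
────────────┼────────┼────                     
Hank Smith  │Low     │1000                     
Grace Jones │Medium  │1003                     
Frank Wilson│Low     │1004                     
Eve Wilson  │Low     │1012                     
Eve Davis   │Medium  │1001                     
Dave Smith  │Low     │1013                     
Dave Davis  │High    │1005                     
Dave Brown  │Low     │1007                     
Carol Wilson│Critical│1006                     
Carol Jones │High    │1010                     
Bob Smith   │Low     │1008                     
>lice Smith │Medium  │1011                     
Alice Davis │Critical│1002                     
Alice Brown │Medium  │1009                     
Alice Brown │High    │1014                     
                                               
                                               
                                               
                                               


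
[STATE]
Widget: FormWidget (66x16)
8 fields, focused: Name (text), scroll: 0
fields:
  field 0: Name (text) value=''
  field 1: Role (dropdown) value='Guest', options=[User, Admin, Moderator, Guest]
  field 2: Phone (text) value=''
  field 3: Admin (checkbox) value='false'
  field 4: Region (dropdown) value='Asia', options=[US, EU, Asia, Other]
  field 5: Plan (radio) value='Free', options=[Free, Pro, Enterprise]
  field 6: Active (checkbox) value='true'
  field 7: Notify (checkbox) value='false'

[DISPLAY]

> Name:       [                                                  ]
  Role:       [Guest                                            ▼]
  Phone:      [                                                  ]
  Admin:      [ ]                                                 
  Region:     [Asia                                             ▼]
  Plan:       (●) Free  ( ) Pro  ( ) Enterprise                   
  Active:     [x]                                                 
  Notify:     [ ]                                                 
                                                                  
                                                                  
                                                                  
                                                                  
                                                                  
                                                                  
                                                                  
                                                                  


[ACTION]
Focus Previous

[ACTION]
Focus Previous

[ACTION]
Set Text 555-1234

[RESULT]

  Name:       [                                                  ]
  Role:       [Guest                                            ▼]
  Phone:      [                                                  ]
  Admin:      [ ]                                                 
  Region:     [Asia                                             ▼]
  Plan:       (●) Free  ( ) Pro  ( ) Enterprise                   
> Active:     [x]                                                 
  Notify:     [ ]                                                 
                                                                  
                                                                  
                                                                  
                                                                  
                                                                  
                                                                  
                                                                  
                                                                  


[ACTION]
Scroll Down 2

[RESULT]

  Phone:      [                                                  ]
  Admin:      [ ]                                                 
  Region:     [Asia                                             ▼]
  Plan:       (●) Free  ( ) Pro  ( ) Enterprise                   
> Active:     [x]                                                 
  Notify:     [ ]                                                 
                                                                  
                                                                  
                                                                  
                                                                  
                                                                  
                                                                  
                                                                  
                                                                  
                                                                  
                                                                  


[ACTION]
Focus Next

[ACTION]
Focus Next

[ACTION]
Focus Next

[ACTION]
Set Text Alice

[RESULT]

  Phone:      [                                                  ]
  Admin:      [ ]                                                 
  Region:     [Asia                                             ▼]
  Plan:       (●) Free  ( ) Pro  ( ) Enterprise                   
  Active:     [x]                                                 
  Notify:     [ ]                                                 
                                                                  
                                                                  
                                                                  
                                                                  
                                                                  
                                                                  
                                                                  
                                                                  
                                                                  
                                                                  


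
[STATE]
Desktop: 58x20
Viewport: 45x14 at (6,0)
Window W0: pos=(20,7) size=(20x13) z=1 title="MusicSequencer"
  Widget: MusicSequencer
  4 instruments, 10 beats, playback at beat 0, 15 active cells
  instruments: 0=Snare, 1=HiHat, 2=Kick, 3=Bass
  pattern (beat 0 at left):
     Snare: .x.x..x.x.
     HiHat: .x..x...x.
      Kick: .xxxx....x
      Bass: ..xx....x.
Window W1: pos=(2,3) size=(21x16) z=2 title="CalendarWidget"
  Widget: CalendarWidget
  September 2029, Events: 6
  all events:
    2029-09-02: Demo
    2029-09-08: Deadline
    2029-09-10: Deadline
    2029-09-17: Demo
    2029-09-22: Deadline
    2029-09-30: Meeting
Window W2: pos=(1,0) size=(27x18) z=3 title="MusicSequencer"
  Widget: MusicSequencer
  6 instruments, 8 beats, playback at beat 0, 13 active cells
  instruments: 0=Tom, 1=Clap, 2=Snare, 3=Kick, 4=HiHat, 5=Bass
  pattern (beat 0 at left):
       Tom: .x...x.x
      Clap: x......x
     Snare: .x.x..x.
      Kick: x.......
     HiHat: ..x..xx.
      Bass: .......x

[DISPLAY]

━━━━━━━━━━━━━━━━━━━━━┓                       
icSequencer          ┃                       
─────────────────────┨                       
  ▼1234567           ┃                       
om·█···█·█           ┃                       
ap█······█           ┃                       
re·█·█··█·           ┃                       
ck█·······           ┃━━━━━━━━━━━┓           
at··█··██·           ┃equencer   ┃           
ss·······█           ┃───────────┨           
                     ┃123456789  ┃           
                     ┃█·█··█·█·  ┃           
                     ┃█··█···█·  ┃           
                     ┃████····█  ┃           


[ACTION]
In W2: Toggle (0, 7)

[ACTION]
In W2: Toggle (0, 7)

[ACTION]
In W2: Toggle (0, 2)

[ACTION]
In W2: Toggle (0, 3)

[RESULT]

━━━━━━━━━━━━━━━━━━━━━┓                       
icSequencer          ┃                       
─────────────────────┨                       
  ▼1234567           ┃                       
om·███·█·█           ┃                       
ap█······█           ┃                       
re·█·█··█·           ┃                       
ck█·······           ┃━━━━━━━━━━━┓           
at··█··██·           ┃equencer   ┃           
ss·······█           ┃───────────┨           
                     ┃123456789  ┃           
                     ┃█·█··█·█·  ┃           
                     ┃█··█···█·  ┃           
                     ┃████····█  ┃           


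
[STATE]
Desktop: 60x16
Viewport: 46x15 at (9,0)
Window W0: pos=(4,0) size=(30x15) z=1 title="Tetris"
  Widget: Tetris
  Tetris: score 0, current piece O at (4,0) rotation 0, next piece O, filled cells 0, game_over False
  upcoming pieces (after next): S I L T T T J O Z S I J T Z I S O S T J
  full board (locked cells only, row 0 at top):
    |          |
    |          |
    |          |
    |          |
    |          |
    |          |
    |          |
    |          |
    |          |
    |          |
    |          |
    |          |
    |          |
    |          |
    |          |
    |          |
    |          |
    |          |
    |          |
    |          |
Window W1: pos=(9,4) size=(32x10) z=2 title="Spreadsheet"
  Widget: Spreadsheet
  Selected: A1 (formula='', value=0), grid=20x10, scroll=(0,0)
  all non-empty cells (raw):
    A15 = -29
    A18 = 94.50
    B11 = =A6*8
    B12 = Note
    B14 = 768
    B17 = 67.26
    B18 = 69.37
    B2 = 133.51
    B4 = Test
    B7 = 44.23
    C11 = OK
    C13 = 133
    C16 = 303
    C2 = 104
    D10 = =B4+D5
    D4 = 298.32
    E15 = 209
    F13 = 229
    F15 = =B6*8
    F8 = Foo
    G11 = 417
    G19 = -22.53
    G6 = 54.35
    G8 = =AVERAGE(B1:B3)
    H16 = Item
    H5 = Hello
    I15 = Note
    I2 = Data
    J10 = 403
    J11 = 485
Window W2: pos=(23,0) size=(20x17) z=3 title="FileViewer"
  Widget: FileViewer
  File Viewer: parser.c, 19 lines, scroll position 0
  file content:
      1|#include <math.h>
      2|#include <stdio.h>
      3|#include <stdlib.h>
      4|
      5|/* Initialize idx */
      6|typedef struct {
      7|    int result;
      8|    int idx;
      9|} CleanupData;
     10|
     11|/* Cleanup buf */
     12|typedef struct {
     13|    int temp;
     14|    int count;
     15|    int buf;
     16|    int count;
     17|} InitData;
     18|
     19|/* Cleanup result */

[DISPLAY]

━━━━━━━━━━━━━━┏━━━━━━━━━━━━━━━━━━┓            
ris           ┃ FileViewer       ┃            
──────────────┠──────────────────┨            
      │Next:  ┃#include <math.h>▲┃            
┏━━━━━━━━━━━━━┃#include <stdio.h█┃            
┃ Spreadsheet ┃#include <stdlib.░┃            
┠─────────────┃                 ░┃            
┃A1:          ┃/* Initialize idx░┃            
┃       A     ┃typedef struct { ░┃            
┃-------------┃    int result;  ░┃            
┃  1      [0] ┃    int idx;     ░┃            
┃  2        0 ┃} CleanupData;   ░┃            
┃  3        0 ┃                 ░┃            
┗━━━━━━━━━━━━━┃/* Cleanup buf */░┃            
━━━━━━━━━━━━━━┃typedef struct { ░┃            


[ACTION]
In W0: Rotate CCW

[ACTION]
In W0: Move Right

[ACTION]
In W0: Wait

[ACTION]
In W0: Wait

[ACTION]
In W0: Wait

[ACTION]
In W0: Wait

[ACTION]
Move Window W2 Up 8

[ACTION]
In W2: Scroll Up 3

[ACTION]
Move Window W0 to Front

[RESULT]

━━━━━━━━━━━━━━━━━━━━━━━━┓━━━━━━━━┓            
ris                     ┃r       ┃            
────────────────────────┨────────┨            
      │Next:            ┃math.h>▲┃            
      │▓▓               ┃stdio.h█┃            
      │▓▓               ┃stdlib.░┃            
      │                 ┃       ░┃            
      │                 ┃ize idx░┃            
      │                 ┃ruct { ░┃            
      │Score:           ┃sult;  ░┃            
      │0                ┃x;     ░┃            
      │                 ┃ata;   ░┃            
      │                 ┃       ░┃            
      │                 ┃ buf */░┃            
━━━━━━━━━━━━━━━━━━━━━━━━┛ruct { ░┃            


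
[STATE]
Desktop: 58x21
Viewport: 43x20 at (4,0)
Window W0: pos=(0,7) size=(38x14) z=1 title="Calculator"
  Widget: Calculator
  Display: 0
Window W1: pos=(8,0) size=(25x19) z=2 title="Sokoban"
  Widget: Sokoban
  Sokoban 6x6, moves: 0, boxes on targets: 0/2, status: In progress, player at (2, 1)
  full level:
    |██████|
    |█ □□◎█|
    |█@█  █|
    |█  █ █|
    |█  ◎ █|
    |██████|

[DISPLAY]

    ┏━━━━━━━━━━━━━━━━━━━━━━━┓              
    ┃ Sokoban               ┃              
    ┠───────────────────────┨              
    ┃██████                 ┃              
    ┃█ □□◎█                 ┃              
    ┃█@█  █                 ┃              
    ┃█  █ █                 ┃              
━━━━┃█  ◎ █                 ┃━━━━┓         
lcul┃██████                 ┃    ┃         
────┃Moves: 0  0/2          ┃────┨         
    ┃                       ┃   0┃         
─┬──┃                       ┃    ┃         
 │ 8┃                       ┃    ┃         
─┼──┃                       ┃    ┃         
 │ 5┃                       ┃    ┃         
─┼──┃                       ┃    ┃         
 │ 2┃                       ┃    ┃         
─┼──┃                       ┃    ┃         
 │ .┗━━━━━━━━━━━━━━━━━━━━━━━┛    ┃         
─┴───┴───┴───┘                   ┃         


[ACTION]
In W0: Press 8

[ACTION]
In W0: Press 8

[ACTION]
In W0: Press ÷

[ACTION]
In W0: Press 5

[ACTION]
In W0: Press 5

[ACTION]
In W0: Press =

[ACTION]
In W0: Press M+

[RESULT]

    ┏━━━━━━━━━━━━━━━━━━━━━━━┓              
    ┃ Sokoban               ┃              
    ┠───────────────────────┨              
    ┃██████                 ┃              
    ┃█ □□◎█                 ┃              
    ┃█@█  █                 ┃              
    ┃█  █ █                 ┃              
━━━━┃█  ◎ █                 ┃━━━━┓         
lcul┃██████                 ┃    ┃         
────┃Moves: 0  0/2          ┃────┨         
    ┃                       ┃ 1.6┃         
─┬──┃                       ┃    ┃         
 │ 8┃                       ┃    ┃         
─┼──┃                       ┃    ┃         
 │ 5┃                       ┃    ┃         
─┼──┃                       ┃    ┃         
 │ 2┃                       ┃    ┃         
─┼──┃                       ┃    ┃         
 │ .┗━━━━━━━━━━━━━━━━━━━━━━━┛    ┃         
─┴───┴───┴───┘                   ┃         
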